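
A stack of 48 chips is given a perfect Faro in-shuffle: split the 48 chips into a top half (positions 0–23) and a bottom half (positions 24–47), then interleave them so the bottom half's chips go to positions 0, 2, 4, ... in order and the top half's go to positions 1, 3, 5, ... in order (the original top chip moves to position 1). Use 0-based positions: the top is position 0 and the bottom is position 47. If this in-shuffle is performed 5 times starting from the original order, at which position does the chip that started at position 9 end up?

25

Track the chip's position through each in-shuffle:
9 → 19 → 39 → 30 → 12 → 25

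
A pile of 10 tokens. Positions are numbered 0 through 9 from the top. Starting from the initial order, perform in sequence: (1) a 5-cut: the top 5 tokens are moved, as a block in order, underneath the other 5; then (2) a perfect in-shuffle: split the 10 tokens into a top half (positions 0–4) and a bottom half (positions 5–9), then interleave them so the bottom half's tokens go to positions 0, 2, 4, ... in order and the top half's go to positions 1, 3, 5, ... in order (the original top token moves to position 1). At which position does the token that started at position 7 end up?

Track the token from position 7 forward through each operation:
  after op 1 (cut 5): 7 → 2
  after op 2 (in-shuffle): 2 → 5

5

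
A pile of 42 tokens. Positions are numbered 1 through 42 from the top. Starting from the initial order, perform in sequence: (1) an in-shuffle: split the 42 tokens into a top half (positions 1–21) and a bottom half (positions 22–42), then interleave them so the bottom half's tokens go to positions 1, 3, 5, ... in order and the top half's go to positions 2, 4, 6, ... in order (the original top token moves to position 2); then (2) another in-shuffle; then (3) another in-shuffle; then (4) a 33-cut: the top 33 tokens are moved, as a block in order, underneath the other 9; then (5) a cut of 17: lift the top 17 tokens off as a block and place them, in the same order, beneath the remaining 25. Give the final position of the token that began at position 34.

Track the token from position 34 forward through each operation:
  after op 1 (in-shuffle): 34 → 25
  after op 2 (in-shuffle): 25 → 7
  after op 3 (in-shuffle): 7 → 14
  after op 4 (cut 33): 14 → 23
  after op 5 (cut 17): 23 → 6

6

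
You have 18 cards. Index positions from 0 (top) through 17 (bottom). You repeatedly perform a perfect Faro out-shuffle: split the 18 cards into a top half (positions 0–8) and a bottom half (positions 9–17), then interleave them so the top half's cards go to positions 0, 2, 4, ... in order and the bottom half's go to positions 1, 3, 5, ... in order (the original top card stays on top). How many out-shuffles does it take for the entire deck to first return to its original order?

The out-shuffle permutes the 18 positions with cycle lengths [1, 1, 8, 8].
Every card is home exactly when every cycle has completed a whole number of laps, i.e. after lcm(1, 8) = 8 out-shuffles.

8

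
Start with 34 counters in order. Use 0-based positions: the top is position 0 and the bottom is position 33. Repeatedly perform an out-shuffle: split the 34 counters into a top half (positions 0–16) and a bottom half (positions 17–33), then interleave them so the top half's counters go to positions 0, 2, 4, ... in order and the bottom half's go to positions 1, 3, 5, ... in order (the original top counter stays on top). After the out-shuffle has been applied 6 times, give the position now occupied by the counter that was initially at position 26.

Track the counter's position through each out-shuffle:
26 → 19 → 5 → 10 → 20 → 7 → 14

14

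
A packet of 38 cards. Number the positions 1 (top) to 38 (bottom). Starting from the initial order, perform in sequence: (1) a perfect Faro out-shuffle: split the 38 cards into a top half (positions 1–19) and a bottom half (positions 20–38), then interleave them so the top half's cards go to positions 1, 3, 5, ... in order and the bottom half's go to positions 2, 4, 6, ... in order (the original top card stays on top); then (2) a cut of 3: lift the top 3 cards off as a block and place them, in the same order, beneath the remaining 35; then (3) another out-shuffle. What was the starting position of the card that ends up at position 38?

Undo the operations in reverse order, starting from position 38:
  undo op 3 (out-shuffle, from bottom half): 38 ← 38
  undo op 2 (cut 3): 38 ← 3
  undo op 1 (out-shuffle, from top half): 3 ← 2
So the card at position 38 came from original position 2.

2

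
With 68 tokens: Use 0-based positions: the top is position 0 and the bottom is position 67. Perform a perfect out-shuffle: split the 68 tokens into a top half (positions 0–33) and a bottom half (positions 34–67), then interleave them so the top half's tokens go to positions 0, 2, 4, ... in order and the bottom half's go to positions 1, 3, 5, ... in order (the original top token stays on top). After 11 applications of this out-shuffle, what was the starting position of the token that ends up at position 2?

60

Work backwards from position 2, undoing one out-shuffle at a time:
2 ← 1 ← 34 ← 17 ← 42 ← 21 ← 44 ← 22 ← 11 ← 39 ← 53 ← 60
So the token now at position 2 started at position 60.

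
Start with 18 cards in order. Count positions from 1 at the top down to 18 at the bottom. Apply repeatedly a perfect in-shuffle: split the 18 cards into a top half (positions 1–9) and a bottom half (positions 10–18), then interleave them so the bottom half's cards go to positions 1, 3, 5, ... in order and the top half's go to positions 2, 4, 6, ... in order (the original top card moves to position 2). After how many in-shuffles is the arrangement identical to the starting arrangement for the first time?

The in-shuffle permutes the 18 positions with cycle lengths [18].
Every card is home exactly when every cycle has completed a whole number of laps, i.e. after lcm(18) = 18 in-shuffles.

18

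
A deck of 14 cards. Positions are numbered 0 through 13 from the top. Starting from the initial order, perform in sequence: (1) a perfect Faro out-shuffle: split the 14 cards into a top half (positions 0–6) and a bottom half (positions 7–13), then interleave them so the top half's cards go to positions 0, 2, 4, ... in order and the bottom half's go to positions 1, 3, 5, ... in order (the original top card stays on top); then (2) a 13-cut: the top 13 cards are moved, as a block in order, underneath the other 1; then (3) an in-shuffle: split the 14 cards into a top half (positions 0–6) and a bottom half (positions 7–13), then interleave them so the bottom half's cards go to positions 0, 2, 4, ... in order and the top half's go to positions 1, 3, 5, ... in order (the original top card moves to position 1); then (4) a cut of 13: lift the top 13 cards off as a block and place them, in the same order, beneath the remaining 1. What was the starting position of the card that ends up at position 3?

Undo the operations in reverse order, starting from position 3:
  undo op 4 (cut 13): 3 ← 2
  undo op 3 (in-shuffle, from bottom half): 2 ← 8
  undo op 2 (cut 13): 8 ← 7
  undo op 1 (out-shuffle, from bottom half): 7 ← 10
So the card at position 3 came from original position 10.

10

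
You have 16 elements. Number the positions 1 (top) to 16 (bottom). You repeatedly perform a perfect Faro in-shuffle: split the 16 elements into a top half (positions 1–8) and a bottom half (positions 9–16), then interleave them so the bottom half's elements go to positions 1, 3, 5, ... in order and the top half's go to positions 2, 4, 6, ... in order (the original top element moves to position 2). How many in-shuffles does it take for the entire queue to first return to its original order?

8

The in-shuffle permutes the 16 positions with cycle lengths [8, 8].
Every element is home exactly when every cycle has completed a whole number of laps, i.e. after lcm(8) = 8 in-shuffles.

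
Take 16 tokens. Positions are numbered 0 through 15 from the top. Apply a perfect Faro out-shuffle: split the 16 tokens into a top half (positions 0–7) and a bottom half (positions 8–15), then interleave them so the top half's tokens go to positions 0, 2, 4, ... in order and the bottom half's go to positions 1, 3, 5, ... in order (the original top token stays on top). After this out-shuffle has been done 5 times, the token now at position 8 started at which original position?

Work backwards from position 8, undoing one out-shuffle at a time:
8 ← 4 ← 2 ← 1 ← 8 ← 4
So the token now at position 8 started at position 4.

4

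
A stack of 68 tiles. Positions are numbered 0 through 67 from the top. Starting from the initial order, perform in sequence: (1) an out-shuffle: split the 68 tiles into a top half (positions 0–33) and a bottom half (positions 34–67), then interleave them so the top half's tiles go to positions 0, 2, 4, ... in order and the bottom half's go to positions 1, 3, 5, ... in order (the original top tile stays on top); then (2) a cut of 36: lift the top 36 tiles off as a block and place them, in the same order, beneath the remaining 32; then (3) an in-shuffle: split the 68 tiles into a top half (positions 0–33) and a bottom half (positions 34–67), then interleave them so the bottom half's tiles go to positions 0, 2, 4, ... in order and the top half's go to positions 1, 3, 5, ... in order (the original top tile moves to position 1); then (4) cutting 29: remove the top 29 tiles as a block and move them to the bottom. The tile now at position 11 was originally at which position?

Undo the operations in reverse order, starting from position 11:
  undo op 4 (cut 29): 11 ← 40
  undo op 3 (in-shuffle, from bottom half): 40 ← 54
  undo op 2 (cut 36): 54 ← 22
  undo op 1 (out-shuffle, from top half): 22 ← 11
So the tile at position 11 came from original position 11.

11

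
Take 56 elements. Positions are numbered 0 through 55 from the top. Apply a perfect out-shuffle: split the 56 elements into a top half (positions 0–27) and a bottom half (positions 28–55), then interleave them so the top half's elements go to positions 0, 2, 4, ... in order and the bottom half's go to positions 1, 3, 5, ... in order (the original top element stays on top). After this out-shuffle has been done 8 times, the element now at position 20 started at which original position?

25

Work backwards from position 20, undoing one out-shuffle at a time:
20 ← 10 ← 5 ← 30 ← 15 ← 35 ← 45 ← 50 ← 25
So the element now at position 20 started at position 25.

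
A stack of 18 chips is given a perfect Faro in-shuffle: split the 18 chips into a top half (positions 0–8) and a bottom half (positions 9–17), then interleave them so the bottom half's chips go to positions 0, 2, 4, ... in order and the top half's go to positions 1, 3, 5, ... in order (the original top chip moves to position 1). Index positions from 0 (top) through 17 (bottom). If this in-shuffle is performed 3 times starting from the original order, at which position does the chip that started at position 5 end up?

9

Track the chip's position through each in-shuffle:
5 → 11 → 4 → 9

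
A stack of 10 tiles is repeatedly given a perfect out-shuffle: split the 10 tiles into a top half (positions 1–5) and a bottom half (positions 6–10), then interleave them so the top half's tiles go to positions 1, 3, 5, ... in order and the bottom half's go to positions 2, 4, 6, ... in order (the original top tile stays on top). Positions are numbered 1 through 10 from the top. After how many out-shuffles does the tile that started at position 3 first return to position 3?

6

Follow position 3 under repeated out-shuffles:
3 → 5 → 9 → 8 → 6 → 2 → 3
It first returns after 6 out-shuffles.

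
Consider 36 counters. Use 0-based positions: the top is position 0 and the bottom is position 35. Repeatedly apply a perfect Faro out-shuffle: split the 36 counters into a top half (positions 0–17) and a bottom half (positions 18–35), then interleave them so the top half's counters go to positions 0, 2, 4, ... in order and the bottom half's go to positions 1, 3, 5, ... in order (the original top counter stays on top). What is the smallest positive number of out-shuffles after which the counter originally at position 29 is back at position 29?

Follow position 29 under repeated out-shuffles:
29 → 23 → 11 → 22 → 9 → 18 → 1 → 2 → 4 → 8 → 16 → 32 → 29
It first returns after 12 out-shuffles.

12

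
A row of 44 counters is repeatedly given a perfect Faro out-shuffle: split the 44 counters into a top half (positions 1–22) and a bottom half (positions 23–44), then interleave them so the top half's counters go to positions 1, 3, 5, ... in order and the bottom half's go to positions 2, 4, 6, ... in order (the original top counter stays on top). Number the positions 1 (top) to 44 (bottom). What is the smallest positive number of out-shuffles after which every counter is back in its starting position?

14

The out-shuffle permutes the 44 positions with cycle lengths [1, 1, 14, 14, 14].
Every counter is home exactly when every cycle has completed a whole number of laps, i.e. after lcm(1, 14) = 14 out-shuffles.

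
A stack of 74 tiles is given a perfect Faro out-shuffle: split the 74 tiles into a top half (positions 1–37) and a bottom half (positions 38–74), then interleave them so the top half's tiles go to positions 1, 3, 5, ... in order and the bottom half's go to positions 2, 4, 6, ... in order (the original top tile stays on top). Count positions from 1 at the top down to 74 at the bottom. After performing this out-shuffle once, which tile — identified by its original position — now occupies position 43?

22

Work backwards from position 43, undoing one out-shuffle at a time:
43 ← 22
So the tile now at position 43 started at position 22.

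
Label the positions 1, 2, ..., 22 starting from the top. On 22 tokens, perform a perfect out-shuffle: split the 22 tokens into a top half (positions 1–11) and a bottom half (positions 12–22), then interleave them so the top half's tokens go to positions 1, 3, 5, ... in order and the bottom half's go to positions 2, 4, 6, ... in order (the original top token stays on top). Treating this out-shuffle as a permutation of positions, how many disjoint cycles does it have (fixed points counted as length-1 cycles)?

Trace each unvisited position around until it returns:
(1) (2 3 5 9 17 12) (4 7 13) (6 11 21 20 18 14) (8 15) (10 19 16) (22)
7 cycles in total.

7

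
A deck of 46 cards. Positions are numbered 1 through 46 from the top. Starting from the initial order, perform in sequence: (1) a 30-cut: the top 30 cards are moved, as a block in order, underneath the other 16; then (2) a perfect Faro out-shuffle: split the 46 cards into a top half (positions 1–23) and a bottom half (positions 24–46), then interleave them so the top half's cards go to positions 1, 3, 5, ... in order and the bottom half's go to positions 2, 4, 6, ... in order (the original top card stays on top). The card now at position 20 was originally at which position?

17

Undo the operations in reverse order, starting from position 20:
  undo op 2 (out-shuffle, from bottom half): 20 ← 33
  undo op 1 (cut 30): 33 ← 17
So the card at position 20 came from original position 17.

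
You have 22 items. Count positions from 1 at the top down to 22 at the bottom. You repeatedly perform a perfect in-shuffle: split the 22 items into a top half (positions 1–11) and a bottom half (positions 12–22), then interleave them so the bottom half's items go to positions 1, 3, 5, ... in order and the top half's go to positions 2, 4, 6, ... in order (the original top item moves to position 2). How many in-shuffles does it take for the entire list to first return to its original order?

The in-shuffle permutes the 22 positions with cycle lengths [11, 11].
Every item is home exactly when every cycle has completed a whole number of laps, i.e. after lcm(11) = 11 in-shuffles.

11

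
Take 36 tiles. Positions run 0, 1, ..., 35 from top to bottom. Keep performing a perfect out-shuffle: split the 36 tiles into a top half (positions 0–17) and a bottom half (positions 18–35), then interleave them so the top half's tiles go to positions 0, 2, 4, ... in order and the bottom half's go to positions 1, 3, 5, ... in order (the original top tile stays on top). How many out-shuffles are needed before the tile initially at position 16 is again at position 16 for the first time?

12

Follow position 16 under repeated out-shuffles:
16 → 32 → 29 → 23 → 11 → 22 → 9 → 18 → 1 → 2 → 4 → 8 → 16
It first returns after 12 out-shuffles.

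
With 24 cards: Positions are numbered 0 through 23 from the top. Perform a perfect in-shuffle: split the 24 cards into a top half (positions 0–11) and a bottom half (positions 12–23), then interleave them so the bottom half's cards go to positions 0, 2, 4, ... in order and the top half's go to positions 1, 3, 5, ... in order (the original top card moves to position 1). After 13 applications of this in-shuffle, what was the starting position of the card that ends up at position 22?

18

Work backwards from position 22, undoing one in-shuffle at a time:
22 ← 23 ← 11 ← 5 ← 2 ← ... ← 18 (13 steps).
So the card now at position 22 started at position 18.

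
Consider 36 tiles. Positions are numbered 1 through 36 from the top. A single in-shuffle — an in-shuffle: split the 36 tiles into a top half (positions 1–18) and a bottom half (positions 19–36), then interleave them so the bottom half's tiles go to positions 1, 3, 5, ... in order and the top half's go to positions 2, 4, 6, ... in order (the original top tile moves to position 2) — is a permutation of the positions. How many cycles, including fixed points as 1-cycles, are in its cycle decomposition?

1

Trace each unvisited position around until it returns:
(1 2 4 8 16 32 ... len 36)
1 cycle in total.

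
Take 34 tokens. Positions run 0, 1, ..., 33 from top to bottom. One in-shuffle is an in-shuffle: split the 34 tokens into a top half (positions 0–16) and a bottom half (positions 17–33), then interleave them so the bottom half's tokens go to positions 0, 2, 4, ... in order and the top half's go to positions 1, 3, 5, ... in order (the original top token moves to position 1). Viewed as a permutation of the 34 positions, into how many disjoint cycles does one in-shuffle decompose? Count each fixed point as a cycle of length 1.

5

Trace each unvisited position around until it returns:
(0 1 3 7 15 31 ... len 12) (2 5 11 23 12 25 ... len 12) (4 9 19) (6 13 27 20) (14 29 24)
5 cycles in total.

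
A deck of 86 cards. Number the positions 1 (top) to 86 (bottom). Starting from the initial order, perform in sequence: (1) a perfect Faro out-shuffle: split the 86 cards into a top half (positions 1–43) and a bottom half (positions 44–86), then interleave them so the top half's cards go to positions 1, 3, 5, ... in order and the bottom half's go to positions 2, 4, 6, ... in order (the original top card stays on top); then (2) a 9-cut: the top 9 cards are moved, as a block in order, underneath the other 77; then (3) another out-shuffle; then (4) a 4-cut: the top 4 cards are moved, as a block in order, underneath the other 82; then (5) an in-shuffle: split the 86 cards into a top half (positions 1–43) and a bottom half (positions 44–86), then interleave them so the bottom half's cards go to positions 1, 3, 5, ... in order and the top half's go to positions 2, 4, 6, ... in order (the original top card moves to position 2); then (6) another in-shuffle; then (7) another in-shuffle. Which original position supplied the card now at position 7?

68

Undo the operations in reverse order, starting from position 7:
  undo op 7 (in-shuffle, from bottom half): 7 ← 47
  undo op 6 (in-shuffle, from bottom half): 47 ← 67
  undo op 5 (in-shuffle, from bottom half): 67 ← 77
  undo op 4 (cut 4): 77 ← 81
  undo op 3 (out-shuffle, from top half): 81 ← 41
  undo op 2 (cut 9): 41 ← 50
  undo op 1 (out-shuffle, from bottom half): 50 ← 68
So the card at position 7 came from original position 68.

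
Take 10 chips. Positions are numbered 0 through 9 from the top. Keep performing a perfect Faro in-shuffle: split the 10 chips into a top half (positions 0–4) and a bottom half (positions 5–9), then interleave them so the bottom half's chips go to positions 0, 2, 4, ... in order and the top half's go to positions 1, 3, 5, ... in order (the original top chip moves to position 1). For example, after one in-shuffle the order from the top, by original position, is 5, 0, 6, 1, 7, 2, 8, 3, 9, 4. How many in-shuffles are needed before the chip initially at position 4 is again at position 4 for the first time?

10

Follow position 4 under repeated in-shuffles:
4 → 9 → 8 → 6 → 2 → 5 → 0 → 1 → 3 → 7 → 4
It first returns after 10 in-shuffles.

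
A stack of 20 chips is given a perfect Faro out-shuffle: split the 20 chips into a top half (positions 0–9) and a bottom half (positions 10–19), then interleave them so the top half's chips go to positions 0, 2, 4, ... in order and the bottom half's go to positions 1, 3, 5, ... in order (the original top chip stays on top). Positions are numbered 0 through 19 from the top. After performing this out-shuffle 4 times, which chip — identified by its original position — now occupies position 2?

12

Work backwards from position 2, undoing one out-shuffle at a time:
2 ← 1 ← 10 ← 5 ← 12
So the chip now at position 2 started at position 12.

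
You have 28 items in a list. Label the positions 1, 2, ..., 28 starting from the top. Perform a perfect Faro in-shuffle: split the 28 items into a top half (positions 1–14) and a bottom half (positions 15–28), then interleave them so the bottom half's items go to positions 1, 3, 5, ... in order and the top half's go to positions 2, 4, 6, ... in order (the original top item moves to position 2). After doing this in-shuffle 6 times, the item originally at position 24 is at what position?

Track the item's position through each in-shuffle:
24 → 19 → 9 → 18 → 7 → 14 → 28

28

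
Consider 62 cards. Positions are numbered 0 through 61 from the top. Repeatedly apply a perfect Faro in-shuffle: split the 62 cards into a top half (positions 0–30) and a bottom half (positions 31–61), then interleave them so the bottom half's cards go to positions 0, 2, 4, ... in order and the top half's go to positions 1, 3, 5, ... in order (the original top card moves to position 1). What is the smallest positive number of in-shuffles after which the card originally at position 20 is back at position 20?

Follow position 20 under repeated in-shuffles:
20 → 41 → 20
It first returns after 2 in-shuffles.

2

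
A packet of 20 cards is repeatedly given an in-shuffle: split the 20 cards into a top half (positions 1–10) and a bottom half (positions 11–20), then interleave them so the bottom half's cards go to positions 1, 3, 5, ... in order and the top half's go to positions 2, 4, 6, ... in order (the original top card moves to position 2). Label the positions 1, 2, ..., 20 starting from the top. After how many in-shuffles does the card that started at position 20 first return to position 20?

6

Follow position 20 under repeated in-shuffles:
20 → 19 → 17 → 13 → 5 → 10 → 20
It first returns after 6 in-shuffles.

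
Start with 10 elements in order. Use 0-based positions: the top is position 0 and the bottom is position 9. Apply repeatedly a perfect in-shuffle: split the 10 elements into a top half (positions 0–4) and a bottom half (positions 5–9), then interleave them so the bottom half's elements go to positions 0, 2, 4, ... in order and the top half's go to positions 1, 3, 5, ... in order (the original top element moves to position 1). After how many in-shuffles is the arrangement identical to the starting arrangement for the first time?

10

The in-shuffle permutes the 10 positions with cycle lengths [10].
Every element is home exactly when every cycle has completed a whole number of laps, i.e. after lcm(10) = 10 in-shuffles.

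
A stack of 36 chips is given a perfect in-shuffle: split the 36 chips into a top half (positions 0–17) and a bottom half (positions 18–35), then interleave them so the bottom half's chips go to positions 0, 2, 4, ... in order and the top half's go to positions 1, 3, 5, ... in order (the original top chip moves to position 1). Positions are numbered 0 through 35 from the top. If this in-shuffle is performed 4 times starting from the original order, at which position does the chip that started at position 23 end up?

13

Track the chip's position through each in-shuffle:
23 → 10 → 21 → 6 → 13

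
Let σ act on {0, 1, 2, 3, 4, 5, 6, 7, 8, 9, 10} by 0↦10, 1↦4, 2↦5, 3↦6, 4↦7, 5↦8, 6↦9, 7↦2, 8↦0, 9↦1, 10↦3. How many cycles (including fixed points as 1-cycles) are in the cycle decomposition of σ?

1

Cycle decomposition: (0 10 3 6 9 1 4 7 2 5 8).
1 cycle.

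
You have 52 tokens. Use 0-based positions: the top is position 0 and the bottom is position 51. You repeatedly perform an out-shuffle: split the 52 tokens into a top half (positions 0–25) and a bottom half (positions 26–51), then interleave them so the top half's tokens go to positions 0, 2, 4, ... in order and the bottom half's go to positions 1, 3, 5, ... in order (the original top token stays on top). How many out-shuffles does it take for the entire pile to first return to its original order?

The out-shuffle permutes the 52 positions with cycle lengths [1, 1, 2, 8, 8, 8, 8, 8, 8].
Every token is home exactly when every cycle has completed a whole number of laps, i.e. after lcm(1, 2, 8) = 8 out-shuffles.

8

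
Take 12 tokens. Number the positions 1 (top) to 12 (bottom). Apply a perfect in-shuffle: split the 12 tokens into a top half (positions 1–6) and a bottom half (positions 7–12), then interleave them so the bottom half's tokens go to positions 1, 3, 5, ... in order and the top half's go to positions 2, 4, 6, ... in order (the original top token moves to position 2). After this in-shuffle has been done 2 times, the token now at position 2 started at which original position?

Work backwards from position 2, undoing one in-shuffle at a time:
2 ← 1 ← 7
So the token now at position 2 started at position 7.

7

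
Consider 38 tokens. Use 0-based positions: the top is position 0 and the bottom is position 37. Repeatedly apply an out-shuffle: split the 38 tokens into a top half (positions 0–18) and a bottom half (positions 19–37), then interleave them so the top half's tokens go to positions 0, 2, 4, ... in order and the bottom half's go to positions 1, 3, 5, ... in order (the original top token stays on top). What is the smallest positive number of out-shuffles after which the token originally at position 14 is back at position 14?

36

Follow position 14 under repeated out-shuffles:
14 → 28 → 19 → 1 → 2 → 4 → 8 → 16 → ... → 14 (length 36)
It first returns after 36 out-shuffles.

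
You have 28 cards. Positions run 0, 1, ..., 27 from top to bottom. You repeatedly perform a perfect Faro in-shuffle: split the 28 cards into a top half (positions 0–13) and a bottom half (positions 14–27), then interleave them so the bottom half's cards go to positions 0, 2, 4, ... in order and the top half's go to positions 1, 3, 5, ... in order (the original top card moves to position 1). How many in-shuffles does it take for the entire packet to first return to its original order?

28

The in-shuffle permutes the 28 positions with cycle lengths [28].
Every card is home exactly when every cycle has completed a whole number of laps, i.e. after lcm(28) = 28 in-shuffles.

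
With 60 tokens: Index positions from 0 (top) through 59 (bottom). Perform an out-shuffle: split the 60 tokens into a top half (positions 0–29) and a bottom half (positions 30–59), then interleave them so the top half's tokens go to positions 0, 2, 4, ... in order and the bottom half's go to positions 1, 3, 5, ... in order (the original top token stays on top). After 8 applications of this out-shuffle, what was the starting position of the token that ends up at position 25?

16

Work backwards from position 25, undoing one out-shuffle at a time:
25 ← 42 ← 21 ← 40 ← 20 ← 10 ← 5 ← 32 ← 16
So the token now at position 25 started at position 16.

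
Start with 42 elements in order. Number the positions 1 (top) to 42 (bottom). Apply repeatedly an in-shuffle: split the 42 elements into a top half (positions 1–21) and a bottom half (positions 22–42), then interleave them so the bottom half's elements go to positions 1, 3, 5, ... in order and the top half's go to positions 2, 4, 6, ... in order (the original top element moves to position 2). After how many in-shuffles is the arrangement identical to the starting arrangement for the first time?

14

The in-shuffle permutes the 42 positions with cycle lengths [14, 14, 14].
Every element is home exactly when every cycle has completed a whole number of laps, i.e. after lcm(14) = 14 in-shuffles.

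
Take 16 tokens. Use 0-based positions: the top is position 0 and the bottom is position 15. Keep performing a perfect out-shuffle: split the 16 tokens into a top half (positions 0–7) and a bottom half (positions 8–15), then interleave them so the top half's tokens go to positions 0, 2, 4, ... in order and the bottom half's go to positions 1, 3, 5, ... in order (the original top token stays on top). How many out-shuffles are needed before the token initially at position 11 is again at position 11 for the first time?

Follow position 11 under repeated out-shuffles:
11 → 7 → 14 → 13 → 11
It first returns after 4 out-shuffles.

4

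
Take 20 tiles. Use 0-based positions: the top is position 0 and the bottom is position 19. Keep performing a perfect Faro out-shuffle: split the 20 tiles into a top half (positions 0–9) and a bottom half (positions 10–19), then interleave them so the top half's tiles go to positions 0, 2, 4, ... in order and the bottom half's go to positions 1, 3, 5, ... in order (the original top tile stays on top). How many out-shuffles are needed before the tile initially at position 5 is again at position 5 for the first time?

Follow position 5 under repeated out-shuffles:
5 → 10 → 1 → 2 → 4 → 8 → 16 → 13 → 7 → 14 → 9 → 18 → 17 → 15 → 11 → 3 → 6 → 12 → 5
It first returns after 18 out-shuffles.

18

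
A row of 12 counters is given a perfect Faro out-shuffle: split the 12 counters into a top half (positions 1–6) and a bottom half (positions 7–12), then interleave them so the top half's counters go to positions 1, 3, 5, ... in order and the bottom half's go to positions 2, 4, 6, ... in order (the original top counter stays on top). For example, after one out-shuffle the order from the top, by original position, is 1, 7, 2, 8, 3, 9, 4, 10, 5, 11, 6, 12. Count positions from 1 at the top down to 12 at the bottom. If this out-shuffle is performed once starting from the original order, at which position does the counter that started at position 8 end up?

Track the counter's position through each out-shuffle:
8 → 4

4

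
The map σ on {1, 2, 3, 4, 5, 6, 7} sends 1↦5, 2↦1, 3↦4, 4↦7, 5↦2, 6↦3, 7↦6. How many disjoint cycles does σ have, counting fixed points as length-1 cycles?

2

Cycle decomposition: (1 5 2) (3 4 7 6).
2 cycles.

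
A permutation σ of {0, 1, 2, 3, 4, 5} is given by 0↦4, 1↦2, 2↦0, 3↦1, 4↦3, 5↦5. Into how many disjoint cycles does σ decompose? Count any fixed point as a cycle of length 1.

Cycle decomposition: (0 4 3 1 2) (5).
2 cycles.

2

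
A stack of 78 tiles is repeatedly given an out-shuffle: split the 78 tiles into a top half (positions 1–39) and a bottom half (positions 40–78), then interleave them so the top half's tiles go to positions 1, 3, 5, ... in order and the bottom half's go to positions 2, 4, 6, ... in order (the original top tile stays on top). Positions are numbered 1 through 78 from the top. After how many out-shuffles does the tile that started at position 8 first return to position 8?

Follow position 8 under repeated out-shuffles:
8 → 15 → 29 → 57 → 36 → 71 → 64 → 50 → 22 → 43 → 8
It first returns after 10 out-shuffles.

10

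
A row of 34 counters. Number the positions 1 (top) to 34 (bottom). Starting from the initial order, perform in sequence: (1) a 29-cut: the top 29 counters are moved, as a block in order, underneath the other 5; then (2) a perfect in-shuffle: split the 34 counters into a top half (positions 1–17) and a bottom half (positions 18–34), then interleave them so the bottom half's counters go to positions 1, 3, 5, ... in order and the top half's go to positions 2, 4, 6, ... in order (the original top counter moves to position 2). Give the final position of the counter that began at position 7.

Track the counter from position 7 forward through each operation:
  after op 1 (cut 29): 7 → 12
  after op 2 (in-shuffle): 12 → 24

24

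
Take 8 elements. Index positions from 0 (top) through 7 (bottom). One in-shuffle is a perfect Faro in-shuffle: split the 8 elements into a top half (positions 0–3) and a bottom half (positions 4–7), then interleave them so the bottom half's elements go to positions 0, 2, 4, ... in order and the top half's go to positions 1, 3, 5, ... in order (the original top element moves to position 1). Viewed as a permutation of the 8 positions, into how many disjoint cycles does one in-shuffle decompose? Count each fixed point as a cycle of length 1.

Trace each unvisited position around until it returns:
(0 1 3 7 6 4) (2 5)
2 cycles in total.

2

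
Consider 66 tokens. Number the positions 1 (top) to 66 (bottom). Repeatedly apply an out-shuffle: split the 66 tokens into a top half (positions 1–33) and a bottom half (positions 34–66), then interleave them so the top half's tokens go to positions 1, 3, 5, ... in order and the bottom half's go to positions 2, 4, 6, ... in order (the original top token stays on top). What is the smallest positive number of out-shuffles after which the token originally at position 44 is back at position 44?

12

Follow position 44 under repeated out-shuffles:
44 → 22 → 43 → 20 → 39 → 12 → 23 → 45 → 24 → 47 → 28 → 55 → 44
It first returns after 12 out-shuffles.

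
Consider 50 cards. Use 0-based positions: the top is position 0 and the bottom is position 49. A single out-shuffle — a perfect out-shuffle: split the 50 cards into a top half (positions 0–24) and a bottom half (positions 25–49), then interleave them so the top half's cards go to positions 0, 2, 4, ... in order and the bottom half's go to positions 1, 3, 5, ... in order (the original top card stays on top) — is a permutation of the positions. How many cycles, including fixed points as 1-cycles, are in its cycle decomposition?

Trace each unvisited position around until it returns:
(0) (1 2 4 8 16 32 ... len 21) (3 6 12 24 48 47 ... len 21) (7 14 28) (21 42 35) (49)
6 cycles in total.

6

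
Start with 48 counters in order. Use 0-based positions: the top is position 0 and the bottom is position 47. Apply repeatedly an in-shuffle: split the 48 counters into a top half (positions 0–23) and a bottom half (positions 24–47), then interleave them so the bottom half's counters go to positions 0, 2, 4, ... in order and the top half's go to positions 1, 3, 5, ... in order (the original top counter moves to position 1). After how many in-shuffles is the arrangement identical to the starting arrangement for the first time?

The in-shuffle permutes the 48 positions with cycle lengths [3, 3, 21, 21].
Every counter is home exactly when every cycle has completed a whole number of laps, i.e. after lcm(3, 21) = 21 in-shuffles.

21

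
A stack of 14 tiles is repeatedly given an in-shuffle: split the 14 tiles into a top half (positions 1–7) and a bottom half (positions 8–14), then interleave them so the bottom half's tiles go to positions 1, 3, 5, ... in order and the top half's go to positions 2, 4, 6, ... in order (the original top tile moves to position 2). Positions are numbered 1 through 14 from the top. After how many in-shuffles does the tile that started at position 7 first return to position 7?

4

Follow position 7 under repeated in-shuffles:
7 → 14 → 13 → 11 → 7
It first returns after 4 in-shuffles.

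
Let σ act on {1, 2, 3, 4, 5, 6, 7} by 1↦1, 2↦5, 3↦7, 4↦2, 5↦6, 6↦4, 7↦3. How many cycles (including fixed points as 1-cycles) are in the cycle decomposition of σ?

3

Cycle decomposition: (1) (2 5 6 4) (3 7).
3 cycles.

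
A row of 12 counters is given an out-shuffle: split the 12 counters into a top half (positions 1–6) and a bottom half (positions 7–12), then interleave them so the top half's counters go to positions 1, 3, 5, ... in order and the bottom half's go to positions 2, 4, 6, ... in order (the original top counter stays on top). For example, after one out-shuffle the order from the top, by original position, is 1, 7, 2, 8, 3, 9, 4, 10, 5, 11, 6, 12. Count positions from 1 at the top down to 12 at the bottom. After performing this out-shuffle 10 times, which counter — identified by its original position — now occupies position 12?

12

Work backwards from position 12, undoing one out-shuffle at a time:
12 ← 12 ← 12 ← 12 ← 12 ← 12 ← 12 ← 12 ← 12 ← 12 ← 12
So the counter now at position 12 started at position 12.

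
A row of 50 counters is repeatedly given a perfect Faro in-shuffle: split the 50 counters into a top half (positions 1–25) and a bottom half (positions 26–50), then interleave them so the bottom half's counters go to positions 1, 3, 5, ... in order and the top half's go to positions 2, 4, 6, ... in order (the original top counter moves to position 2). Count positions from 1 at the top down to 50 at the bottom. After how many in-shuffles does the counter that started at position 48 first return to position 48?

8

Follow position 48 under repeated in-shuffles:
48 → 45 → 39 → 27 → 3 → 6 → 12 → 24 → 48
It first returns after 8 in-shuffles.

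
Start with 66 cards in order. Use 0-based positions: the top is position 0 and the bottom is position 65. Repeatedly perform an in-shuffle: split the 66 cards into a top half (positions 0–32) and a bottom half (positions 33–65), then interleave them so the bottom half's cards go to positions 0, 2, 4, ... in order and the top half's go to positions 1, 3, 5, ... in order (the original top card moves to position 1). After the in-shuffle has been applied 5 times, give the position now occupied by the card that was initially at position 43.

Track the card's position through each in-shuffle:
43 → 20 → 41 → 16 → 33 → 0

0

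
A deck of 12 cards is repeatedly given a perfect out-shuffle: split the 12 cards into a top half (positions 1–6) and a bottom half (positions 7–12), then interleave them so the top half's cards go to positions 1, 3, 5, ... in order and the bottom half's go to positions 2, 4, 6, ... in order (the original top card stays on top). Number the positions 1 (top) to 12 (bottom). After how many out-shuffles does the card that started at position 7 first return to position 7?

Follow position 7 under repeated out-shuffles:
7 → 2 → 3 → 5 → 9 → 6 → 11 → 10 → 8 → 4 → 7
It first returns after 10 out-shuffles.

10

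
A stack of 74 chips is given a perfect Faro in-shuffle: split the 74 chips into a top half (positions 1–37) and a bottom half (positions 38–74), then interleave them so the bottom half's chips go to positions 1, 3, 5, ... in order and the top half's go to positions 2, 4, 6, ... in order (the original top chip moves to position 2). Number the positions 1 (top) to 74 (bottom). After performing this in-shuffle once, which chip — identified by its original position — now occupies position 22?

Work backwards from position 22, undoing one in-shuffle at a time:
22 ← 11
So the chip now at position 22 started at position 11.

11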